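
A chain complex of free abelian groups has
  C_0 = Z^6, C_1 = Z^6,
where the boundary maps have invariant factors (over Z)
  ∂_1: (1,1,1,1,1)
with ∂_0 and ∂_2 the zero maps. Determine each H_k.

H_0 ≅ Z,  H_1 ≅ Z.

H_0: b_0 = 6 − 0 − 5 = 1; torsion from ∂_1 factors > 1: none. So H_0 ≅ Z.
H_1: b_1 = 6 − 5 − 0 = 1; torsion from ∂_2 factors > 1: none. So H_1 ≅ Z.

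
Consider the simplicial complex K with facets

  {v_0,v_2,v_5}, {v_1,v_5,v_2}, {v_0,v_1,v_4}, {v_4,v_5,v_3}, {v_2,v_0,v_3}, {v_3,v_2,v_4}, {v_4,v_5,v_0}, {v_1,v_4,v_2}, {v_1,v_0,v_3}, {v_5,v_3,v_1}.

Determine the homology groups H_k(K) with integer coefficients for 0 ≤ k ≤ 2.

H_0 ≅ Z,  H_1 ≅ Z/2,  H_2 = 0.

K has 6 vertices, 15 edges, 10 triangles.
rank ∂_0 = 0, rank ∂_1 = 5 ⇒ b_0 = 6 − 0 − 5 = 1; all invariant factors of ∂_1 are 1 so no torsion. So H_0 = Z.
rank ∂_1 = 5, rank ∂_2 = 10 ⇒ b_1 = 15 − 5 − 10 = 0; ∂_2 has invariant factor(s) [2] giving torsion. So H_1 = Z/2.
rank ∂_2 = 10, rank ∂_3 = 0 ⇒ b_2 = 10 − 10 − 0 = 0. So H_2 = 0.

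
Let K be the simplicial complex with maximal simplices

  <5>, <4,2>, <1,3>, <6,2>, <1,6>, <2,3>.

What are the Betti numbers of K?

b_0 = 2, b_1 = 1.

Order the vertices as 1 < 2 < 3 < 4 < 5 < 6. Listing each simplex with vertices in this order, K has dimension 1 with simplices:

  0-simplices (6): [1], [2], [3], [4], [5], [6]
  1-simplices (5): [1,3], [1,6], [2,3], [2,4], [2,6]

so the chain groups are C_0 ≅ Z^6, C_1 ≅ Z^5.

The boundary map ∂_1: C_1 → C_0 is given by ∂[p,q] = [q] − [p].
This gives a 6×5 integer matrix of rank 4; reducing to Smith normal form yields diagonal entries (1,1,1,1).

From H_k ≅ ker(∂_k) / im(∂_{k+1}) we obtain:

  H_0: rank C_0 − rank ∂_1 = 6 − 4 = 2, and the invariant factors of ∂_1 are all 1, so H_0 = Z^2.
  H_1: rank ker ∂_1 − rank ∂_2 = (5 − 4) − 0 = 1, and there is no ∂_2, so H_1 = Z.

Hence the Betti numbers are b_0 = 2, b_1 = 1.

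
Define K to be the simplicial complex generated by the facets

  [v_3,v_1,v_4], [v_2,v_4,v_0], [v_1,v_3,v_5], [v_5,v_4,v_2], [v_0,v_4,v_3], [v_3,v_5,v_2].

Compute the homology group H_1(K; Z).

H_1 = Z.

We work with the vertex ordering v_0 < v_1 < v_2 < v_3 < v_4 < v_5. The simplices of K, each written with vertices in increasing order, are:

  0-simplices (6): [v_0], [v_1], [v_2], [v_3], [v_4], [v_5]
  1-simplices (12): [v_0,v_2], [v_0,v_3], [v_0,v_4], [v_1,v_3], [v_1,v_4], [v_1,v_5], [v_2,v_3], [v_2,v_4], [v_2,v_5], [v_3,v_4], [v_3,v_5], [v_4,v_5]
  2-simplices (6): [v_0,v_2,v_4], [v_0,v_3,v_4], [v_1,v_3,v_4], [v_1,v_3,v_5], [v_2,v_3,v_5], [v_2,v_4,v_5]

giving chain groups C_0 ≅ Z^6, C_1 ≅ Z^12, C_2 ≅ Z^6.

∂_1: C_1 → C_0 sends each edge [p,q] (with p < q) to q − p.
As a 6×12 matrix over Z this has rank 5, with invariant factors (1,1,1,1,1).

∂_2: C_2 → C_1 sends each 2-simplex [p,q,r] to [q,r] − [p,r] + [p,q]. For instance
  ∂[v_0,v_3,v_4] = [v_3,v_4] − [v_0,v_4] + [v_0,v_3],
  ∂[v_0,v_2,v_4] = [v_2,v_4] − [v_0,v_4] + [v_0,v_2].
As a 12×6 matrix over Z this has rank 6, with invariant factors (1,1,1,1,1,1).

Now H_k = ker ∂_k / im ∂_{k+1}, so:

  H_1: rank ker ∂_1 − rank ∂_2 = (12 − 5) − 6 = 1, and the invariant factors of ∂_2 are all 1, so H_1 ≅ Z.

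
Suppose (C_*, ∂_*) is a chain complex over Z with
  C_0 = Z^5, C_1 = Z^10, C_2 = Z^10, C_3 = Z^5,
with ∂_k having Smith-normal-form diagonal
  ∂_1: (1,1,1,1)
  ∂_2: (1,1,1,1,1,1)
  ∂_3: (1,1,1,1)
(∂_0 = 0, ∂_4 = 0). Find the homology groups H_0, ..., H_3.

H_0: b_0 = 5 − 0 − 4 = 1; torsion from ∂_1 factors > 1: none. So H_0 ≅ Z.
H_1: b_1 = 10 − 4 − 6 = 0; torsion from ∂_2 factors > 1: none. So H_1 ≅ 0.
H_2: b_2 = 10 − 6 − 4 = 0; torsion from ∂_3 factors > 1: none. So H_2 ≅ 0.
H_3: b_3 = 5 − 4 − 0 = 1; torsion from ∂_4 factors > 1: none. So H_3 ≅ Z.

H_0 ≅ Z,  H_1 = 0,  H_2 = 0,  H_3 ≅ Z.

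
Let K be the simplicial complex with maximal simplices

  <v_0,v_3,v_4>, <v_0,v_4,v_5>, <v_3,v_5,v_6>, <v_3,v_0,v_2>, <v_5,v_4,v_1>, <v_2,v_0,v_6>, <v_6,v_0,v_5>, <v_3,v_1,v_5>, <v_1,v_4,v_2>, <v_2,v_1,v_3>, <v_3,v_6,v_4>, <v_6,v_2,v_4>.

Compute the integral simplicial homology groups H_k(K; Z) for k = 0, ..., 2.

K has 7 vertices, 18 edges, 12 triangles.
rank ∂_0 = 0, rank ∂_1 = 6 ⇒ b_0 = 7 − 0 − 6 = 1; all invariant factors of ∂_1 are 1 so no torsion. So H_0 = Z.
rank ∂_1 = 6, rank ∂_2 = 12 ⇒ b_1 = 18 − 6 − 12 = 0; ∂_2 has invariant factor(s) [2] giving torsion. So H_1 = Z_2.
rank ∂_2 = 12, rank ∂_3 = 0 ⇒ b_2 = 12 − 12 − 0 = 0. So H_2 = 0.

H_0 = Z,  H_1 = Z_2,  H_2 = 0.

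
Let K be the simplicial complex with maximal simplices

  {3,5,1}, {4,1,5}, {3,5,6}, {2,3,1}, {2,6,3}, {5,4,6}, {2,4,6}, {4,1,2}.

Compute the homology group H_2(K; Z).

We work with the vertex ordering 1 < 2 < 3 < 4 < 5 < 6. The simplices of K, each written with vertices in increasing order, are:

  0-simplices (6): [1], [2], [3], [4], [5], [6]
  1-simplices (12): [1,2], [1,3], [1,4], [1,5], [2,3], [2,4], [2,6], [3,5], [3,6], [4,5], [4,6], [5,6]
  2-simplices (8): [1,2,3], [1,2,4], [1,3,5], [1,4,5], [2,3,6], [2,4,6], [3,5,6], [4,5,6]

so the chain groups are C_0 ≅ Z^6, C_1 ≅ Z^12, C_2 ≅ Z^8.

The boundary map ∂_1: C_1 → C_0 sends each edge [p,q] (with p < q) to q − p.
This gives a 6×12 integer matrix of rank 5; reducing to Smith normal form yields diagonal entries (1,1,1,1,1).

The boundary map ∂_2: C_2 → C_1 maps a triangle to the signed sum of its edges. For instance
  ∂[2,3,6] = [3,6] − [2,6] + [2,3],
  ∂[1,3,5] = [3,5] − [1,5] + [1,3].
The resulting 12×8 matrix has rank 7, and its Smith normal form has invariant factors (1,1,1,1,1,1,1).

From H_k ≅ ker(∂_k) / im(∂_{k+1}) we obtain:

  H_2: rank ker ∂_2 − rank ∂_3 = (8 − 7) − 0 = 1, and there is no ∂_3, so H_2 ≅ Z.

H_2 ≅ Z.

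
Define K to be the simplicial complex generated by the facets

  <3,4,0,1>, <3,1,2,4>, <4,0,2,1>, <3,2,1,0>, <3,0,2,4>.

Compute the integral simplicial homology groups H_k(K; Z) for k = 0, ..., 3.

Order the vertices as 0 < 1 < 2 < 3 < 4. Listing each simplex with vertices in this order, K has dimension 3 with simplices:

  0-simplices (5): [0], [1], [2], [3], [4]
  1-simplices (10): [0,1], [0,2], [0,3], [0,4], [1,2], [1,3], [1,4], [2,3], [2,4], [3,4]
  2-simplices (10): [0,1,2], [0,1,3], [0,1,4], [0,2,3], [0,2,4], [0,3,4], [1,2,3], [1,2,4], [1,3,4], [2,3,4]
  3-simplices (5): [0,1,2,3], [0,1,2,4], [0,1,3,4], [0,2,3,4], [1,2,3,4]

giving chain groups C_0 ≅ Z^5, C_1 ≅ Z^10, C_2 ≅ Z^10, C_3 ≅ Z^5.

The boundary map ∂_1: C_1 → C_0 is given by ∂[p,q] = [q] − [p]. For instance
  ∂[0,3] = [3] − [0].
The 5×10 boundary matrix has rank 4 and Smith normal form diag(1,1,1,1).

Boundary ∂_2: C_2 → C_1 acts by ∂[p,q,r] = [q,r] − [p,r] + [p,q]. For instance
  ∂[1,3,4] = [3,4] − [1,4] + [1,3],
  ∂[0,1,2] = [1,2] − [0,2] + [0,1].
The resulting 10×10 matrix has rank 6, and its Smith normal form has invariant factors (1,1,1,1,1,1).

The boundary map ∂_3: C_3 → C_2 sends each 3-simplex σ to the alternating sum Σ_i (−1)^i (σ with its i-th vertex removed). For instance
  ∂[0,2,3,4] = [2,3,4] − [0,3,4] + [0,2,4] − [0,2,3],
  ∂[1,2,3,4] = [2,3,4] − [1,3,4] + [1,2,4] − [1,2,3].
This gives a 10×5 integer matrix of rank 4; reducing to Smith normal form yields diagonal entries (1,1,1,1).

Reading off H_k = ker ∂_k / im ∂_{k+1}:

  H_0: rank C_0 − rank ∂_1 = 5 − 4 = 1, and the invariant factors of ∂_1 are all 1, so H_0 ≅ Z.
  H_1: rank ker ∂_1 − rank ∂_2 = (10 − 4) − 6 = 0, and the invariant factors of ∂_2 are all 1, so H_1 ≅ 0.
  H_2: rank ker ∂_2 − rank ∂_3 = (10 − 6) − 4 = 0, and the invariant factors of ∂_3 are all 1, so H_2 ≅ 0.
  H_3: rank ker ∂_3 − rank ∂_4 = (5 − 4) − 0 = 1, and there is no ∂_4, so H_3 ≅ Z.

H_0 = Z,  H_1 = 0,  H_2 = 0,  H_3 = Z.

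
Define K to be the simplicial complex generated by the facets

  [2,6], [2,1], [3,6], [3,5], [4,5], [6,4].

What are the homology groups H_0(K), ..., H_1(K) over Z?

H_0 ≅ Z,  H_1 ≅ Z.

Take the total order 1 < 2 < 3 < 4 < 5 < 6 on the vertex set. Then K (dimension 1) consists of the simplices:

  0-simplices (6): [1], [2], [3], [4], [5], [6]
  1-simplices (6): [1,2], [2,6], [3,5], [3,6], [4,5], [4,6]

Hence C_0 ≅ Z^6, C_1 ≅ Z^6.

The boundary map ∂_1: C_1 → C_0 maps an edge to its endpoints' difference, ∂[p,q] = q − p.
The 6×6 boundary matrix has rank 5 and Smith normal form diag(1,1,1,1,1).

Computing H_k = (kernel of ∂_k) / (image of ∂_{k+1}):

  H_0: rank C_0 − rank ∂_1 = 6 − 5 = 1, and the invariant factors of ∂_1 are all 1, so H_0 = Z.
  H_1: rank ker ∂_1 − rank ∂_2 = (6 − 5) − 0 = 1, and there is no ∂_2, so H_1 = Z.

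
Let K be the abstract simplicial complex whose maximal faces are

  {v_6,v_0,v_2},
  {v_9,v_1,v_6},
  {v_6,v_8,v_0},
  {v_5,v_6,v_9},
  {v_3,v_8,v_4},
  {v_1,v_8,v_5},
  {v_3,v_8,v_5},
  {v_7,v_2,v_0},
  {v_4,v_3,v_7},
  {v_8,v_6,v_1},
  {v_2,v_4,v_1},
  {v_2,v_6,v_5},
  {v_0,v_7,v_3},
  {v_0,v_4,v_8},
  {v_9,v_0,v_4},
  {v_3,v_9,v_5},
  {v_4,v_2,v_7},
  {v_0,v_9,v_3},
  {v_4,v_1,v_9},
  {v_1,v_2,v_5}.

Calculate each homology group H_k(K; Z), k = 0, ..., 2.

Order the vertices as v_0 < v_1 < v_2 < v_3 < v_4 < v_5 < v_6 < v_7 < v_8 < v_9. Listing each simplex with vertices in this order, K has dimension 2 with simplices:

  0-simplices (10): [v_0], [v_1], [v_2], [v_3], [v_4], [v_5], [v_6], [v_7], [v_8], [v_9]
  1-simplices (30): (30 of them)
  2-simplices (20): (20 of them)

so the chain groups are C_0 ≅ Z^10, C_1 ≅ Z^30, C_2 ≅ Z^20.

∂_1: C_1 → C_0 sends each edge [p,q] (with p < q) to q − p. For instance
  ∂[v_3,v_7] = [v_7] − [v_3].
This gives a 10×30 integer matrix of rank 9; reducing to Smith normal form yields diagonal entries (1,1,1,1,1,1,1,1,1).

∂_2: C_2 → C_1 maps a triangle to the signed sum of its edges. For instance
  ∂[v_0,v_3,v_9] = [v_3,v_9] − [v_0,v_9] + [v_0,v_3],
  ∂[v_3,v_4,v_8] = [v_4,v_8] − [v_3,v_8] + [v_3,v_4].
As a 30×20 matrix over Z this has rank 20, with invariant factors (1,1,1,1,1,1,1,1,1,1,1,1,1,1,1,1,1,1,1,2).

From H_k ≅ ker(∂_k) / im(∂_{k+1}) we obtain:

  H_0: rank C_0 − rank ∂_1 = 10 − 9 = 1, and the invariant factors of ∂_1 are all 1, so H_0 ≅ Z.
  H_1: rank ker ∂_1 − rank ∂_2 = (30 − 9) − 20 = 1, and ∂_2 has invariant factor 2 > 1, so H_1 ≅ Z ⊕ Z_2.
  H_2: rank ker ∂_2 − rank ∂_3 = (20 − 20) − 0 = 0, and there is no ∂_3, so H_2 ≅ 0.

(K is a triangulation of the Klein bottle.)

H_0 = Z,  H_1 = Z ⊕ Z_2,  H_2 = 0.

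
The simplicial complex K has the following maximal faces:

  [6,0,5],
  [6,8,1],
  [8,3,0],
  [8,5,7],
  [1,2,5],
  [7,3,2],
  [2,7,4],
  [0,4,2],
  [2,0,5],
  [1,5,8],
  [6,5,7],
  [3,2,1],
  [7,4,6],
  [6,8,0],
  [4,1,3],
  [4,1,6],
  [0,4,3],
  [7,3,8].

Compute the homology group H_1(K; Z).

K has 9 vertices, 27 edges, 18 triangles.
rank ∂_1 = 8, rank ∂_2 = 18 ⇒ b_1 = 27 − 8 − 18 = 1; ∂_2 has invariant factor(s) [2] giving torsion. So H_1 ≅ Z × Z/2.

H_1 = Z × Z/2.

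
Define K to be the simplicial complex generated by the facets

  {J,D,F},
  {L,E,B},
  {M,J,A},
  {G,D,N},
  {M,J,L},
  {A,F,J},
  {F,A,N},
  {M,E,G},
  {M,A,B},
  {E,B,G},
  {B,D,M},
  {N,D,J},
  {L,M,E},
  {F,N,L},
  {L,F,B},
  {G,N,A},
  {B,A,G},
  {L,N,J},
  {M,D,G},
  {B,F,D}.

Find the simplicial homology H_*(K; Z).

We work with the vertex ordering A < B < D < E < F < G < J < L < M < N. The simplices of K, each written with vertices in increasing order, are:

  0-simplices (10): A, B, D, E, F, G, J, L, M, N
  1-simplices (30): AB, AF, AG, AJ, AM, AN, BD, BE, BF, BG, BL, BM, DF, DG, DJ, DM, DN, EG, EL, EM, FJ, FL, FN, GM, GN, JL, JM, JN, LM, LN
  2-simplices (20): ABG, ABM, AFJ, AFN, AGN, AJM, BDF, BDM, BEG, BEL, BFL, DFJ, DGM, DGN, DJN, EGM, ELM, FLN, JLM, JLN

giving chain groups C_0 ≅ Z^10, C_1 ≅ Z^30, C_2 ≅ Z^20.

The boundary map ∂_1: C_1 → C_0 is given by ∂[p,q] = [q] − [p]. For instance
  ∂GN = N − G.
The resulting 10×30 matrix has rank 9, and its Smith normal form has invariant factors (1,1,1,1,1,1,1,1,1).

Boundary ∂_2: C_2 → C_1 acts by ∂[p,q,r] = [q,r] − [p,r] + [p,q]. For instance
  ∂BEG = EG − BG + BE,
  ∂BDM = DM − BM + BD.
The 30×20 boundary matrix has rank 20 and Smith normal form diag(1,1,1,1,1,1,1,1,1,1,1,1,1,1,1,1,1,1,1,2).

Reading off H_k = ker ∂_k / im ∂_{k+1}:

  H_0: rank C_0 − rank ∂_1 = 10 − 9 = 1, and the invariant factors of ∂_1 are all 1, so H_0 ≅ Z.
  H_1: rank ker ∂_1 − rank ∂_2 = (30 − 9) − 20 = 1, and ∂_2 has invariant factor 2 > 1, so H_1 ≅ Z ⊕ Z/2Z.
  H_2: rank ker ∂_2 − rank ∂_3 = (20 − 20) − 0 = 0, and there is no ∂_3, so H_2 ≅ 0.

As a check, the Euler characteristic is 10 − 30 + 20 = 0, which agrees with 1 − 1 + 0 = 0.
(K is a triangulation of the Klein bottle.)

H_0 ≅ Z,  H_1 ≅ Z ⊕ Z/2Z,  H_2 = 0.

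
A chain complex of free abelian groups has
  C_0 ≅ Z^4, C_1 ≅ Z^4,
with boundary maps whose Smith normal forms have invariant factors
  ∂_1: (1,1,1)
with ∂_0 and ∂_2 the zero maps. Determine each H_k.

H_0: b_0 = 4 − 0 − 3 = 1; torsion from ∂_1 factors > 1: none. So H_0 ≅ Z.
H_1: b_1 = 4 − 3 − 0 = 1; torsion from ∂_2 factors > 1: none. So H_1 ≅ Z.

H_0 ≅ Z,  H_1 ≅ Z.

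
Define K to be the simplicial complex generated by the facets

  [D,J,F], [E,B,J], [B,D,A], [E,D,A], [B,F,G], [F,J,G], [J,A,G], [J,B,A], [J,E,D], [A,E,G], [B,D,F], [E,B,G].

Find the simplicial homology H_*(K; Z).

H_0 ≅ Z,  H_1 ≅ Z/2,  H_2 = 0.

Fix the vertex order A < B < D < E < F < G < J and write every simplex with vertices in increasing order. Then dim K = 2 and the simplices of K are:

  0-simplices (7): A, B, D, E, F, G, J
  1-simplices (18): AB, AD, AE, AG, AJ, BD, BE, BF, BG, BJ, DE, DF, DJ, EG, EJ, FG, FJ, GJ
  2-simplices (12): ABD, ABJ, ADE, AEG, AGJ, BDF, BEG, BEJ, BFG, DEJ, DFJ, FGJ

so the chain groups are C_0 ≅ Z^7, C_1 ≅ Z^18, C_2 ≅ Z^12.

Boundary ∂_1: C_1 → C_0 sends each edge [p,q] (with p < q) to q − p. For instance
  ∂EG = G − E.
The resulting 7×18 matrix has rank 6, and its Smith normal form has invariant factors (1,1,1,1,1,1).

The boundary map ∂_2: C_2 → C_1 acts by ∂[p,q,r] = [q,r] − [p,r] + [p,q]. For instance
  ∂BEJ = EJ − BJ + BE,
  ∂BDF = DF − BF + BD.
This gives a 18×12 integer matrix of rank 12; reducing to Smith normal form yields diagonal entries (1,1,1,1,1,1,1,1,1,1,1,2).

From H_k ≅ ker(∂_k) / im(∂_{k+1}) we obtain:

  H_0: rank C_0 − rank ∂_1 = 7 − 6 = 1, and the invariant factors of ∂_1 are all 1, so H_0 = Z.
  H_1: rank ker ∂_1 − rank ∂_2 = (18 − 6) − 12 = 0, and ∂_2 has invariant factor 2 > 1, so H_1 = Z/2.
  H_2: rank ker ∂_2 − rank ∂_3 = (12 − 12) − 0 = 0, and there is no ∂_3, so H_2 = 0.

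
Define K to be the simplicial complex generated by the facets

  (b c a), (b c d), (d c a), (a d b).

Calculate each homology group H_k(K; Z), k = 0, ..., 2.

Fix the vertex order a < b < c < d and write every simplex with vertices in increasing order. Then dim K = 2 and the simplices of K are:

  0-simplices (4): a, b, c, d
  1-simplices (6): ab, ac, ad, bc, bd, cd
  2-simplices (4): abc, abd, acd, bcd

Hence C_0 ≅ Z^4, C_1 ≅ Z^6, C_2 ≅ Z^4.

Boundary ∂_1: C_1 → C_0 sends each edge [p,q] (with p < q) to q − p.
This gives a 4×6 integer matrix of rank 3; reducing to Smith normal form yields diagonal entries (1,1,1).

The boundary map ∂_2: C_2 → C_1 maps a triangle to the signed sum of its edges. For instance
  ∂abd = bd − ad + ab,
  ∂abc = bc − ac + ab.
As a 6×4 matrix over Z this has rank 3, with invariant factors (1,1,1).

Now H_k = ker ∂_k / im ∂_{k+1}, so:

  H_0: rank C_0 − rank ∂_1 = 4 − 3 = 1, and the invariant factors of ∂_1 are all 1, so H_0 ≅ Z.
  H_1: rank ker ∂_1 − rank ∂_2 = (6 − 3) − 3 = 0, and the invariant factors of ∂_2 are all 1, so H_1 ≅ 0.
  H_2: rank ker ∂_2 − rank ∂_3 = (4 − 3) − 0 = 1, and there is no ∂_3, so H_2 ≅ Z.

(K is a triangulation of the 2-sphere S^2.)

H_0 ≅ Z,  H_1 = 0,  H_2 ≅ Z.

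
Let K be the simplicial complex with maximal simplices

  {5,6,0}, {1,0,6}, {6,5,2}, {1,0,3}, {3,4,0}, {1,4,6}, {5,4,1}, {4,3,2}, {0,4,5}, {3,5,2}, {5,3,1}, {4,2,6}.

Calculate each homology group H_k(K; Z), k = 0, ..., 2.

H_0 ≅ Z,  H_1 ≅ Z/2,  H_2 = 0.

Order the vertices as 0 < 1 < 2 < 3 < 4 < 5 < 6. Listing each simplex with vertices in this order, K has dimension 2 with simplices:

  0-simplices (7): [0], [1], [2], [3], [4], [5], [6]
  1-simplices (18): [0,1], [0,3], [0,4], [0,5], [0,6], [1,3], [1,4], [1,5], [1,6], [2,3], [2,4], [2,5], [2,6], [3,4], [3,5], [4,5], [4,6], [5,6]
  2-simplices (12): [0,1,3], [0,1,6], [0,3,4], [0,4,5], [0,5,6], [1,3,5], [1,4,5], [1,4,6], [2,3,4], [2,3,5], [2,4,6], [2,5,6]

Hence C_0 ≅ Z^7, C_1 ≅ Z^18, C_2 ≅ Z^12.

Boundary ∂_1: C_1 → C_0 maps an edge to its endpoints' difference, ∂[p,q] = q − p. For instance
  ∂[2,6] = [6] − [2].
The 7×18 boundary matrix has rank 6 and Smith normal form diag(1,1,1,1,1,1).

The boundary map ∂_2: C_2 → C_1 maps a triangle to the signed sum of its edges. For instance
  ∂[1,3,5] = [3,5] − [1,5] + [1,3],
  ∂[2,3,4] = [3,4] − [2,4] + [2,3].
As a 18×12 matrix over Z this has rank 12, with invariant factors (1,1,1,1,1,1,1,1,1,1,1,2).

Reading off H_k = ker ∂_k / im ∂_{k+1}:

  H_0: rank C_0 − rank ∂_1 = 7 − 6 = 1, and the invariant factors of ∂_1 are all 1, so H_0 ≅ Z.
  H_1: rank ker ∂_1 − rank ∂_2 = (18 − 6) − 12 = 0, and ∂_2 has invariant factor 2 > 1, so H_1 ≅ Z/2.
  H_2: rank ker ∂_2 − rank ∂_3 = (12 − 12) − 0 = 0, and there is no ∂_3, so H_2 ≅ 0.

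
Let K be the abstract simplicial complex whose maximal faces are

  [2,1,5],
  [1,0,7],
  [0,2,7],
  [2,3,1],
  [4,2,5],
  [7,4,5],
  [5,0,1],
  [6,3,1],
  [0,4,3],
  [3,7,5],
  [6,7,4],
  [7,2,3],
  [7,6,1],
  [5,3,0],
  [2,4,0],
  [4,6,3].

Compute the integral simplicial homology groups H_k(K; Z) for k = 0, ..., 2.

H_0 = Z,  H_1 = Z^2,  H_2 = Z.

Order the vertices as 0 < 1 < 2 < 3 < 4 < 5 < 6 < 7. Listing each simplex with vertices in this order, K has dimension 2 with simplices:

  0-simplices (8): [0], [1], [2], [3], [4], [5], [6], [7]
  1-simplices (24): (24 of them)
  2-simplices (16): [0,1,5], [0,1,7], [0,2,4], [0,2,7], [0,3,4], [0,3,5], [1,2,3], [1,2,5], [1,3,6], [1,6,7], [2,3,7], [2,4,5], [3,4,6], [3,5,7], [4,5,7], [4,6,7]

Hence C_0 ≅ Z^8, C_1 ≅ Z^24, C_2 ≅ Z^16.

Boundary ∂_1: C_1 → C_0 maps an edge to its endpoints' difference, ∂[p,q] = q − p.
The resulting 8×24 matrix has rank 7, and its Smith normal form has invariant factors (1,1,1,1,1,1,1).

∂_2: C_2 → C_1 sends each 2-simplex [p,q,r] to [q,r] − [p,r] + [p,q]. For instance
  ∂[3,5,7] = [5,7] − [3,7] + [3,5],
  ∂[0,3,4] = [3,4] − [0,4] + [0,3].
This gives a 24×16 integer matrix of rank 15; reducing to Smith normal form yields diagonal entries (1,1,1,1,1,1,1,1,1,1,1,1,1,1,1).

Computing H_k = (kernel of ∂_k) / (image of ∂_{k+1}):

  H_0: rank C_0 − rank ∂_1 = 8 − 7 = 1, and the invariant factors of ∂_1 are all 1, so H_0 ≅ Z.
  H_1: rank ker ∂_1 − rank ∂_2 = (24 − 7) − 15 = 2, and the invariant factors of ∂_2 are all 1, so H_1 ≅ Z^2.
  H_2: rank ker ∂_2 − rank ∂_3 = (16 − 15) − 0 = 1, and there is no ∂_3, so H_2 ≅ Z.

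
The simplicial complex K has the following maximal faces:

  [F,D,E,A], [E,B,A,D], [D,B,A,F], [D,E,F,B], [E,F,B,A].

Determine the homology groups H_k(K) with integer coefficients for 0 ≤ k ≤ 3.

We work with the vertex ordering A < B < D < E < F. The simplices of K, each written with vertices in increasing order, are:

  0-simplices (5): A, B, D, E, F
  1-simplices (10): AB, AD, AE, AF, BD, BE, BF, DE, DF, EF
  2-simplices (10): ABD, ABE, ABF, ADE, ADF, AEF, BDE, BDF, BEF, DEF
  3-simplices (5): ABDE, ABDF, ABEF, ADEF, BDEF

Hence C_0 ≅ Z^5, C_1 ≅ Z^10, C_2 ≅ Z^10, C_3 ≅ Z^5.

∂_1: C_1 → C_0 is given by ∂[p,q] = [q] − [p]. For instance
  ∂AE = E − A.
The resulting 5×10 matrix has rank 4, and its Smith normal form has invariant factors (1,1,1,1).

Boundary ∂_2: C_2 → C_1 maps a triangle to the signed sum of its edges. For instance
  ∂ABE = BE − AE + AB,
  ∂ADF = DF − AF + AD.
This gives a 10×10 integer matrix of rank 6; reducing to Smith normal form yields diagonal entries (1,1,1,1,1,1).

∂_3: C_3 → C_2 sends each 3-simplex σ to the alternating sum Σ_i (−1)^i (σ with its i-th vertex removed). For instance
  ∂ABDF = BDF − ADF + ABF − ABD,
  ∂ABDE = BDE − ADE + ABE − ABD.
The resulting 10×5 matrix has rank 4, and its Smith normal form has invariant factors (1,1,1,1).

Computing H_k = (kernel of ∂_k) / (image of ∂_{k+1}):

  H_0: rank C_0 − rank ∂_1 = 5 − 4 = 1, and the invariant factors of ∂_1 are all 1, so H_0 = Z.
  H_1: rank ker ∂_1 − rank ∂_2 = (10 − 4) − 6 = 0, and the invariant factors of ∂_2 are all 1, so H_1 = 0.
  H_2: rank ker ∂_2 − rank ∂_3 = (10 − 6) − 4 = 0, and the invariant factors of ∂_3 are all 1, so H_2 = 0.
  H_3: rank ker ∂_3 − rank ∂_4 = (5 − 4) − 0 = 1, and there is no ∂_4, so H_3 = Z.

H_0 ≅ Z,  H_1 = 0,  H_2 = 0,  H_3 ≅ Z.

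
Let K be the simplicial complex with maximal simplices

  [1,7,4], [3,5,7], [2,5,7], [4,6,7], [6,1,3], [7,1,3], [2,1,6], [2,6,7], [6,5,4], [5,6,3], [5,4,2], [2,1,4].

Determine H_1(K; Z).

H_1 = Z_2.

Order the vertices as 1 < 2 < 3 < 4 < 5 < 6 < 7. Listing each simplex with vertices in this order, K has dimension 2 with simplices:

  0-simplices (7): [1], [2], [3], [4], [5], [6], [7]
  1-simplices (18): [1,2], [1,3], [1,4], [1,6], [1,7], [2,4], [2,5], [2,6], [2,7], [3,5], [3,6], [3,7], [4,5], [4,6], [4,7], [5,6], [5,7], [6,7]
  2-simplices (12): [1,2,4], [1,2,6], [1,3,6], [1,3,7], [1,4,7], [2,4,5], [2,5,7], [2,6,7], [3,5,6], [3,5,7], [4,5,6], [4,6,7]

Hence C_0 ≅ Z^7, C_1 ≅ Z^18, C_2 ≅ Z^12.

∂_1: C_1 → C_0 maps an edge to its endpoints' difference, ∂[p,q] = q − p. For instance
  ∂[2,4] = [4] − [2].
The 7×18 boundary matrix has rank 6 and Smith normal form diag(1,1,1,1,1,1).

∂_2: C_2 → C_1 sends each 2-simplex [p,q,r] to [q,r] − [p,r] + [p,q]. For instance
  ∂[2,6,7] = [6,7] − [2,7] + [2,6],
  ∂[1,4,7] = [4,7] − [1,7] + [1,4].
As a 18×12 matrix over Z this has rank 12, with invariant factors (1,1,1,1,1,1,1,1,1,1,1,2).

Now H_k = ker ∂_k / im ∂_{k+1}, so:

  H_1: rank ker ∂_1 − rank ∂_2 = (18 − 6) − 12 = 0, and ∂_2 has invariant factor 2 > 1, so H_1 = Z_2.

(K is a triangulation of the real projective plane RP^2.)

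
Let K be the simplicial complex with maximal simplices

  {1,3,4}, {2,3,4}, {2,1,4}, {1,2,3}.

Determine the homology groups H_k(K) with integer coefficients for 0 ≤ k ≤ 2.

Order the vertices as 1 < 2 < 3 < 4. Listing each simplex with vertices in this order, K has dimension 2 with simplices:

  0-simplices (4): [1], [2], [3], [4]
  1-simplices (6): [1,2], [1,3], [1,4], [2,3], [2,4], [3,4]
  2-simplices (4): [1,2,3], [1,2,4], [1,3,4], [2,3,4]

so the chain groups are C_0 ≅ Z^4, C_1 ≅ Z^6, C_2 ≅ Z^4.

Boundary ∂_1: C_1 → C_0 sends each edge [p,q] (with p < q) to q − p.
This gives a 4×6 integer matrix of rank 3; reducing to Smith normal form yields diagonal entries (1,1,1).

Boundary ∂_2: C_2 → C_1 sends each 2-simplex [p,q,r] to [q,r] − [p,r] + [p,q]. For instance
  ∂[1,2,4] = [2,4] − [1,4] + [1,2],
  ∂[1,2,3] = [2,3] − [1,3] + [1,2].
The resulting 6×4 matrix has rank 3, and its Smith normal form has invariant factors (1,1,1).

Now H_k = ker ∂_k / im ∂_{k+1}, so:

  H_0: rank C_0 − rank ∂_1 = 4 − 3 = 1, and the invariant factors of ∂_1 are all 1, so H_0 = Z.
  H_1: rank ker ∂_1 − rank ∂_2 = (6 − 3) − 3 = 0, and the invariant factors of ∂_2 are all 1, so H_1 = 0.
  H_2: rank ker ∂_2 − rank ∂_3 = (4 − 3) − 0 = 1, and there is no ∂_3, so H_2 = Z.

As a check, the Euler characteristic is 4 − 6 + 4 = 2, which agrees with 1 − 0 + 1 = 2.
(K is a triangulation of the 2-sphere S^2.)

H_0 ≅ Z,  H_1 = 0,  H_2 ≅ Z.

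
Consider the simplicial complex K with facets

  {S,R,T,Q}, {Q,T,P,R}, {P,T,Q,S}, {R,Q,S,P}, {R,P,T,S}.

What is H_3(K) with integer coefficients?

K has 5 vertices, 10 edges, 10 triangles, 5 3-simplices.
rank ∂_3 = 4, rank ∂_4 = 0 ⇒ b_3 = 5 − 4 − 0 = 1. So H_3 = Z.

H_3 ≅ Z.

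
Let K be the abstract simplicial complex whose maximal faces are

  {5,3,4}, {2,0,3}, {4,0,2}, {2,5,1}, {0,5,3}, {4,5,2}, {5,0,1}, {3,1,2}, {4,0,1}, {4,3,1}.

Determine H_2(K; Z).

H_2 ≅ 0.

We work with the vertex ordering 0 < 1 < 2 < 3 < 4 < 5. The simplices of K, each written with vertices in increasing order, are:

  0-simplices (6): [0], [1], [2], [3], [4], [5]
  1-simplices (15): [0,1], [0,2], [0,3], [0,4], [0,5], [1,2], [1,3], [1,4], [1,5], [2,3], [2,4], [2,5], [3,4], [3,5], [4,5]
  2-simplices (10): [0,1,4], [0,1,5], [0,2,3], [0,2,4], [0,3,5], [1,2,3], [1,2,5], [1,3,4], [2,4,5], [3,4,5]

giving chain groups C_0 ≅ Z^6, C_1 ≅ Z^15, C_2 ≅ Z^10.

Boundary ∂_1: C_1 → C_0 sends each edge [p,q] (with p < q) to q − p. For instance
  ∂[0,5] = [5] − [0].
The 6×15 boundary matrix has rank 5 and Smith normal form diag(1,1,1,1,1).

∂_2: C_2 → C_1 acts by ∂[p,q,r] = [q,r] − [p,r] + [p,q]. For instance
  ∂[3,4,5] = [4,5] − [3,5] + [3,4],
  ∂[0,1,5] = [1,5] − [0,5] + [0,1].
The 15×10 boundary matrix has rank 10 and Smith normal form diag(1,1,1,1,1,1,1,1,1,2).

Now H_k = ker ∂_k / im ∂_{k+1}, so:

  H_2: rank ker ∂_2 − rank ∂_3 = (10 − 10) − 0 = 0, and there is no ∂_3, so H_2 = 0.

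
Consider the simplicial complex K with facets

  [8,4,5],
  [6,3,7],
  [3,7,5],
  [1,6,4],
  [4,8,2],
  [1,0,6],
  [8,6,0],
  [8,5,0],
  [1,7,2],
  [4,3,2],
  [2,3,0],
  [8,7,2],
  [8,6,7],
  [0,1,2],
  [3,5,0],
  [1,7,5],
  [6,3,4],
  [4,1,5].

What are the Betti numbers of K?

We work with the vertex ordering 0 < 1 < 2 < 3 < 4 < 5 < 6 < 7 < 8. The simplices of K, each written with vertices in increasing order, are:

  0-simplices (9): [0], [1], [2], [3], [4], [5], [6], [7], [8]
  1-simplices (27): (27 of them)
  2-simplices (18): [0,1,2], [0,1,6], [0,2,3], [0,3,5], [0,5,8], [0,6,8], [1,2,7], [1,4,5], [1,4,6], [1,5,7], [2,3,4], [2,4,8], [2,7,8], [3,4,6], [3,5,7], [3,6,7], [4,5,8], [6,7,8]

Hence C_0 ≅ Z^9, C_1 ≅ Z^27, C_2 ≅ Z^18.

Boundary ∂_1: C_1 → C_0 sends each edge [p,q] (with p < q) to q − p. For instance
  ∂[1,7] = [7] − [1].
The resulting 9×27 matrix has rank 8, and its Smith normal form has invariant factors (1,1,1,1,1,1,1,1).

∂_2: C_2 → C_1 sends each 2-simplex [p,q,r] to [q,r] − [p,r] + [p,q]. For instance
  ∂[1,2,7] = [2,7] − [1,7] + [1,2],
  ∂[2,4,8] = [4,8] − [2,8] + [2,4].
The 27×18 boundary matrix has rank 17 and Smith normal form diag(1,1,1,1,1,1,1,1,1,1,1,1,1,1,1,1,1).

Computing H_k = (kernel of ∂_k) / (image of ∂_{k+1}):

  H_0: rank C_0 − rank ∂_1 = 9 − 8 = 1, and the invariant factors of ∂_1 are all 1, so H_0 = Z.
  H_1: rank ker ∂_1 − rank ∂_2 = (27 − 8) − 17 = 2, and the invariant factors of ∂_2 are all 1, so H_1 = Z^2.
  H_2: rank ker ∂_2 − rank ∂_3 = (18 − 17) − 0 = 1, and there is no ∂_3, so H_2 = Z.

Hence the Betti numbers are b_0 = 1, b_1 = 2, b_2 = 1.

b_0 = 1, b_1 = 2, b_2 = 1.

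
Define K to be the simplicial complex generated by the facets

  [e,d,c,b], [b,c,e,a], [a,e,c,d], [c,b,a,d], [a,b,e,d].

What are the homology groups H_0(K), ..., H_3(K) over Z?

H_0 = Z,  H_1 = 0,  H_2 = 0,  H_3 = Z.

We work with the vertex ordering a < b < c < d < e. The simplices of K, each written with vertices in increasing order, are:

  0-simplices (5): a, b, c, d, e
  1-simplices (10): ab, ac, ad, ae, bc, bd, be, cd, ce, de
  2-simplices (10): abc, abd, abe, acd, ace, ade, bcd, bce, bde, cde
  3-simplices (5): abcd, abce, abde, acde, bcde

giving chain groups C_0 ≅ Z^5, C_1 ≅ Z^10, C_2 ≅ Z^10, C_3 ≅ Z^5.

The boundary map ∂_1: C_1 → C_0 is given by ∂[p,q] = [q] − [p].
The 5×10 boundary matrix has rank 4 and Smith normal form diag(1,1,1,1).

The boundary map ∂_2: C_2 → C_1 acts by ∂[p,q,r] = [q,r] − [p,r] + [p,q]. For instance
  ∂bce = ce − be + bc,
  ∂abd = bd − ad + ab.
The 10×10 boundary matrix has rank 6 and Smith normal form diag(1,1,1,1,1,1).

Boundary ∂_3: C_3 → C_2 sends each 3-simplex σ to the alternating sum Σ_i (−1)^i (σ with its i-th vertex removed). For instance
  ∂abde = bde − ade + abe − abd,
  ∂abce = bce − ace + abe − abc.
The resulting 10×5 matrix has rank 4, and its Smith normal form has invariant factors (1,1,1,1).

Now H_k = ker ∂_k / im ∂_{k+1}, so:

  H_0: rank C_0 − rank ∂_1 = 5 − 4 = 1, and the invariant factors of ∂_1 are all 1, so H_0 ≅ Z.
  H_1: rank ker ∂_1 − rank ∂_2 = (10 − 4) − 6 = 0, and the invariant factors of ∂_2 are all 1, so H_1 ≅ 0.
  H_2: rank ker ∂_2 − rank ∂_3 = (10 − 6) − 4 = 0, and the invariant factors of ∂_3 are all 1, so H_2 ≅ 0.
  H_3: rank ker ∂_3 − rank ∂_4 = (5 − 4) − 0 = 1, and there is no ∂_4, so H_3 ≅ Z.

As a check, the Euler characteristic is 5 − 10 + 10 − 5 = 0, which agrees with 1 − 0 + 0 − 1 = 0.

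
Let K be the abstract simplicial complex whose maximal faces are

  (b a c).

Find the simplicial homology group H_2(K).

H_2 ≅ 0.

K has 3 vertices, 3 edges, 1 triangle.
rank ∂_2 = 1, rank ∂_3 = 0 ⇒ b_2 = 1 − 1 − 0 = 0. So H_2 = 0.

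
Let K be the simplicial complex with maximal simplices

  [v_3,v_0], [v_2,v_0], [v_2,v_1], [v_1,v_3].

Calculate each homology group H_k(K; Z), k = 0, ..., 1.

Order the vertices as v_0 < v_1 < v_2 < v_3. Listing each simplex with vertices in this order, K has dimension 1 with simplices:

  0-simplices (4): [v_0], [v_1], [v_2], [v_3]
  1-simplices (4): [v_0,v_2], [v_0,v_3], [v_1,v_2], [v_1,v_3]

Hence C_0 ≅ Z^4, C_1 ≅ Z^4.

∂_1: C_1 → C_0 is given by ∂[p,q] = [q] − [p].
The resulting 4×4 matrix has rank 3, and its Smith normal form has invariant factors (1,1,1).

Computing H_k = (kernel of ∂_k) / (image of ∂_{k+1}):

  H_0: rank C_0 − rank ∂_1 = 4 − 3 = 1, and the invariant factors of ∂_1 are all 1, so H_0 = Z.
  H_1: rank ker ∂_1 − rank ∂_2 = (4 − 3) − 0 = 1, and there is no ∂_2, so H_1 = Z.

H_0 = Z,  H_1 = Z.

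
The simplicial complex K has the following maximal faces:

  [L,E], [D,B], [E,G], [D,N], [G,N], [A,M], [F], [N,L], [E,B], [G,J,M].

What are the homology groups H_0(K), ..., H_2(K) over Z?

H_0 ≅ Z^2,  H_1 ≅ Z^2,  H_2 = 0.

We work with the vertex ordering A < B < D < E < F < G < J < L < M < N. The simplices of K, each written with vertices in increasing order, are:

  0-simplices (10): A, B, D, E, F, G, J, L, M, N
  1-simplices (11): AM, BD, BE, DN, EG, EL, GJ, GM, GN, JM, LN
  2-simplices (1): GJM

giving chain groups C_0 ≅ Z^10, C_1 ≅ Z^11, C_2 ≅ Z^1.

Boundary ∂_1: C_1 → C_0 is given by ∂[p,q] = [q] − [p]. For instance
  ∂EG = G − E.
This gives a 10×11 integer matrix of rank 8; reducing to Smith normal form yields diagonal entries (1,1,1,1,1,1,1,1).

∂_2: C_2 → C_1 sends each 2-simplex [p,q,r] to [q,r] − [p,r] + [p,q]. For instance
  ∂GJM = JM − GM + GJ.
This gives a 11×1 integer matrix of rank 1; reducing to Smith normal form yields diagonal entries (1).

Reading off H_k = ker ∂_k / im ∂_{k+1}:

  H_0: rank C_0 − rank ∂_1 = 10 − 8 = 2, and the invariant factors of ∂_1 are all 1, so H_0 = Z^2.
  H_1: rank ker ∂_1 − rank ∂_2 = (11 − 8) − 1 = 2, and the invariant factors of ∂_2 are all 1, so H_1 = Z^2.
  H_2: rank ker ∂_2 − rank ∂_3 = (1 − 1) − 0 = 0, and there is no ∂_3, so H_2 = 0.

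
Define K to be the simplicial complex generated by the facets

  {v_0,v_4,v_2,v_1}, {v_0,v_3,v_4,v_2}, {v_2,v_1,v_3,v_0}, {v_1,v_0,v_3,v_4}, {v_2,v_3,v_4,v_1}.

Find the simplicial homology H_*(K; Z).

H_0 = Z,  H_1 = 0,  H_2 = 0,  H_3 = Z.

Fix the vertex order v_0 < v_1 < v_2 < v_3 < v_4 and write every simplex with vertices in increasing order. Then dim K = 3 and the simplices of K are:

  0-simplices (5): [v_0], [v_1], [v_2], [v_3], [v_4]
  1-simplices (10): [v_0,v_1], [v_0,v_2], [v_0,v_3], [v_0,v_4], [v_1,v_2], [v_1,v_3], [v_1,v_4], [v_2,v_3], [v_2,v_4], [v_3,v_4]
  2-simplices (10): [v_0,v_1,v_2], [v_0,v_1,v_3], [v_0,v_1,v_4], [v_0,v_2,v_3], [v_0,v_2,v_4], [v_0,v_3,v_4], [v_1,v_2,v_3], [v_1,v_2,v_4], [v_1,v_3,v_4], [v_2,v_3,v_4]
  3-simplices (5): [v_0,v_1,v_2,v_3], [v_0,v_1,v_2,v_4], [v_0,v_1,v_3,v_4], [v_0,v_2,v_3,v_4], [v_1,v_2,v_3,v_4]

so the chain groups are C_0 ≅ Z^5, C_1 ≅ Z^10, C_2 ≅ Z^10, C_3 ≅ Z^5.

The boundary map ∂_1: C_1 → C_0 maps an edge to its endpoints' difference, ∂[p,q] = q − p.
As a 5×10 matrix over Z this has rank 4, with invariant factors (1,1,1,1).

∂_2: C_2 → C_1 sends each 2-simplex [p,q,r] to [q,r] − [p,r] + [p,q]. For instance
  ∂[v_0,v_2,v_3] = [v_2,v_3] − [v_0,v_3] + [v_0,v_2],
  ∂[v_0,v_2,v_4] = [v_2,v_4] − [v_0,v_4] + [v_0,v_2].
The 10×10 boundary matrix has rank 6 and Smith normal form diag(1,1,1,1,1,1).

∂_3: C_3 → C_2 sends each 3-simplex σ to the alternating sum Σ_i (−1)^i (σ with its i-th vertex removed). For instance
  ∂[v_0,v_2,v_3,v_4] = [v_2,v_3,v_4] − [v_0,v_3,v_4] + [v_0,v_2,v_4] − [v_0,v_2,v_3],
  ∂[v_0,v_1,v_2,v_3] = [v_1,v_2,v_3] − [v_0,v_2,v_3] + [v_0,v_1,v_3] − [v_0,v_1,v_2].
This gives a 10×5 integer matrix of rank 4; reducing to Smith normal form yields diagonal entries (1,1,1,1).

Computing H_k = (kernel of ∂_k) / (image of ∂_{k+1}):

  H_0: rank C_0 − rank ∂_1 = 5 − 4 = 1, and the invariant factors of ∂_1 are all 1, so H_0 = Z.
  H_1: rank ker ∂_1 − rank ∂_2 = (10 − 4) − 6 = 0, and the invariant factors of ∂_2 are all 1, so H_1 = 0.
  H_2: rank ker ∂_2 − rank ∂_3 = (10 − 6) − 4 = 0, and the invariant factors of ∂_3 are all 1, so H_2 = 0.
  H_3: rank ker ∂_3 − rank ∂_4 = (5 − 4) − 0 = 1, and there is no ∂_4, so H_3 = Z.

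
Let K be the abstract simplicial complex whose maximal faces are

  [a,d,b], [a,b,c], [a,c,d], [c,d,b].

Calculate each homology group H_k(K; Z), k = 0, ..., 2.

H_0 ≅ Z,  H_1 = 0,  H_2 ≅ Z.

Order the vertices as a < b < c < d. Listing each simplex with vertices in this order, K has dimension 2 with simplices:

  0-simplices (4): a, b, c, d
  1-simplices (6): ab, ac, ad, bc, bd, cd
  2-simplices (4): abc, abd, acd, bcd

giving chain groups C_0 ≅ Z^4, C_1 ≅ Z^6, C_2 ≅ Z^4.

Boundary ∂_1: C_1 → C_0 is given by ∂[p,q] = [q] − [p]. For instance
  ∂bc = c − b.
The 4×6 boundary matrix has rank 3 and Smith normal form diag(1,1,1).

∂_2: C_2 → C_1 sends each 2-simplex [p,q,r] to [q,r] − [p,r] + [p,q]. For instance
  ∂acd = cd − ad + ac,
  ∂abd = bd − ad + ab.
This gives a 6×4 integer matrix of rank 3; reducing to Smith normal form yields diagonal entries (1,1,1).

Computing H_k = (kernel of ∂_k) / (image of ∂_{k+1}):

  H_0: rank C_0 − rank ∂_1 = 4 − 3 = 1, and the invariant factors of ∂_1 are all 1, so H_0 = Z.
  H_1: rank ker ∂_1 − rank ∂_2 = (6 − 3) − 3 = 0, and the invariant factors of ∂_2 are all 1, so H_1 = 0.
  H_2: rank ker ∂_2 − rank ∂_3 = (4 − 3) − 0 = 1, and there is no ∂_3, so H_2 = Z.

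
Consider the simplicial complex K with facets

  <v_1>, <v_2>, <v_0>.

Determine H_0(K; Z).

H_0 = Z^3.

Order the vertices as v_0 < v_1 < v_2. Listing each simplex with vertices in this order, K has dimension 0 with simplices:

  0-simplices (3): [v_0], [v_1], [v_2]

so the chain groups are C_0 ≅ Z^3.

Computing H_k = (kernel of ∂_k) / (image of ∂_{k+1}):

  H_0: rank C_0 − rank ∂_1 = 3 − 0 = 3, and there is no ∂_1, so H_0 = Z^3.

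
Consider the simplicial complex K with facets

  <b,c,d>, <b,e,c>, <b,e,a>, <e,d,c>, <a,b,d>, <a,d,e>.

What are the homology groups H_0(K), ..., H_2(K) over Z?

Order the vertices as a < b < c < d < e. Listing each simplex with vertices in this order, K has dimension 2 with simplices:

  0-simplices (5): a, b, c, d, e
  1-simplices (9): ab, ad, ae, bc, bd, be, cd, ce, de
  2-simplices (6): abd, abe, ade, bcd, bce, cde

so the chain groups are C_0 ≅ Z^5, C_1 ≅ Z^9, C_2 ≅ Z^6.

Boundary ∂_1: C_1 → C_0 sends each edge [p,q] (with p < q) to q − p. For instance
  ∂ae = e − a.
The 5×9 boundary matrix has rank 4 and Smith normal form diag(1,1,1,1).

∂_2: C_2 → C_1 sends each 2-simplex [p,q,r] to [q,r] − [p,r] + [p,q]. For instance
  ∂ade = de − ae + ad,
  ∂bcd = cd − bd + bc.
The 9×6 boundary matrix has rank 5 and Smith normal form diag(1,1,1,1,1).

Computing H_k = (kernel of ∂_k) / (image of ∂_{k+1}):

  H_0: rank C_0 − rank ∂_1 = 5 − 4 = 1, and the invariant factors of ∂_1 are all 1, so H_0 ≅ Z.
  H_1: rank ker ∂_1 − rank ∂_2 = (9 − 4) − 5 = 0, and the invariant factors of ∂_2 are all 1, so H_1 ≅ 0.
  H_2: rank ker ∂_2 − rank ∂_3 = (6 − 5) − 0 = 1, and there is no ∂_3, so H_2 ≅ Z.

As a check, the Euler characteristic is 5 − 9 + 6 = 2, which agrees with 1 − 0 + 1 = 2.

H_0 ≅ Z,  H_1 = 0,  H_2 ≅ Z.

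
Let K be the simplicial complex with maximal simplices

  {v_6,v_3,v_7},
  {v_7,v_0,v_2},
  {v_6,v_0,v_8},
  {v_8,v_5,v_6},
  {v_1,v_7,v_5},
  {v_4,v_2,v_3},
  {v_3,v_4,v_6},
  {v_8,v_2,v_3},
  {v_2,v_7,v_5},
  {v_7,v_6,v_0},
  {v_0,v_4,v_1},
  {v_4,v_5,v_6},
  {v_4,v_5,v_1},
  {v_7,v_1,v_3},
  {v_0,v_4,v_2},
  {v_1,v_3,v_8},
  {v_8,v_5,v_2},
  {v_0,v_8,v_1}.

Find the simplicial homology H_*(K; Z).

H_0 = Z,  H_1 = Z^2,  H_2 = Z.

Order the vertices as v_0 < v_1 < v_2 < v_3 < v_4 < v_5 < v_6 < v_7 < v_8. Listing each simplex with vertices in this order, K has dimension 2 with simplices:

  0-simplices (9): [v_0], [v_1], [v_2], [v_3], [v_4], [v_5], [v_6], [v_7], [v_8]
  1-simplices (27): (27 of them)
  2-simplices (18): (18 of them)

Hence C_0 ≅ Z^9, C_1 ≅ Z^27, C_2 ≅ Z^18.

∂_1: C_1 → C_0 sends each edge [p,q] (with p < q) to q − p. For instance
  ∂[v_2,v_4] = [v_4] − [v_2].
The resulting 9×27 matrix has rank 8, and its Smith normal form has invariant factors (1,1,1,1,1,1,1,1).

The boundary map ∂_2: C_2 → C_1 maps a triangle to the signed sum of its edges. For instance
  ∂[v_3,v_6,v_7] = [v_6,v_7] − [v_3,v_7] + [v_3,v_6],
  ∂[v_2,v_3,v_8] = [v_3,v_8] − [v_2,v_8] + [v_2,v_3].
As a 27×18 matrix over Z this has rank 17, with invariant factors (1,1,1,1,1,1,1,1,1,1,1,1,1,1,1,1,1).

Reading off H_k = ker ∂_k / im ∂_{k+1}:

  H_0: rank C_0 − rank ∂_1 = 9 − 8 = 1, and the invariant factors of ∂_1 are all 1, so H_0 ≅ Z.
  H_1: rank ker ∂_1 − rank ∂_2 = (27 − 8) − 17 = 2, and the invariant factors of ∂_2 are all 1, so H_1 ≅ Z^2.
  H_2: rank ker ∂_2 − rank ∂_3 = (18 − 17) − 0 = 1, and there is no ∂_3, so H_2 ≅ Z.

As a check, the Euler characteristic is 9 − 27 + 18 = 0, which agrees with 1 − 2 + 1 = 0.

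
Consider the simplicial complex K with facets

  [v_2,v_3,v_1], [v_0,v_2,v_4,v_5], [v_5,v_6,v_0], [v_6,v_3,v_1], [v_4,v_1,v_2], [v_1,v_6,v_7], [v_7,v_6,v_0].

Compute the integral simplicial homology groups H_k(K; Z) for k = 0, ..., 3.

H_0 ≅ Z,  H_1 ≅ Z,  H_2 = 0,  H_3 = 0.

K has 8 vertices, 17 edges, 10 triangles, 1 3-simplex.
rank ∂_0 = 0, rank ∂_1 = 7 ⇒ b_0 = 8 − 0 − 7 = 1; all invariant factors of ∂_1 are 1 so no torsion. So H_0 = Z.
rank ∂_1 = 7, rank ∂_2 = 9 ⇒ b_1 = 17 − 7 − 9 = 1; all invariant factors of ∂_2 are 1 so no torsion. So H_1 = Z.
rank ∂_2 = 9, rank ∂_3 = 1 ⇒ b_2 = 10 − 9 − 1 = 0; all invariant factors of ∂_3 are 1 so no torsion. So H_2 = 0.
rank ∂_3 = 1, rank ∂_4 = 0 ⇒ b_3 = 1 − 1 − 0 = 0. So H_3 = 0.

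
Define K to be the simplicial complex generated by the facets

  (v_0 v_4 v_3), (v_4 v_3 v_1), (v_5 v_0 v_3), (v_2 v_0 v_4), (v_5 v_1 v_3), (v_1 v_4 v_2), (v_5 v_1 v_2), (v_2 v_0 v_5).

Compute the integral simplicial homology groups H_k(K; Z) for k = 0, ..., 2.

Take the total order v_0 < v_1 < v_2 < v_3 < v_4 < v_5 on the vertex set. Then K (dimension 2) consists of the simplices:

  0-simplices (6): [v_0], [v_1], [v_2], [v_3], [v_4], [v_5]
  1-simplices (12): [v_0,v_2], [v_0,v_3], [v_0,v_4], [v_0,v_5], [v_1,v_2], [v_1,v_3], [v_1,v_4], [v_1,v_5], [v_2,v_4], [v_2,v_5], [v_3,v_4], [v_3,v_5]
  2-simplices (8): [v_0,v_2,v_4], [v_0,v_2,v_5], [v_0,v_3,v_4], [v_0,v_3,v_5], [v_1,v_2,v_4], [v_1,v_2,v_5], [v_1,v_3,v_4], [v_1,v_3,v_5]

Hence C_0 ≅ Z^6, C_1 ≅ Z^12, C_2 ≅ Z^8.

The boundary map ∂_1: C_1 → C_0 maps an edge to its endpoints' difference, ∂[p,q] = q − p.
The resulting 6×12 matrix has rank 5, and its Smith normal form has invariant factors (1,1,1,1,1).

Boundary ∂_2: C_2 → C_1 sends each 2-simplex [p,q,r] to [q,r] − [p,r] + [p,q]. For instance
  ∂[v_1,v_3,v_5] = [v_3,v_5] − [v_1,v_5] + [v_1,v_3],
  ∂[v_1,v_2,v_5] = [v_2,v_5] − [v_1,v_5] + [v_1,v_2].
The resulting 12×8 matrix has rank 7, and its Smith normal form has invariant factors (1,1,1,1,1,1,1).

From H_k ≅ ker(∂_k) / im(∂_{k+1}) we obtain:

  H_0: rank C_0 − rank ∂_1 = 6 − 5 = 1, and the invariant factors of ∂_1 are all 1, so H_0 ≅ Z.
  H_1: rank ker ∂_1 − rank ∂_2 = (12 − 5) − 7 = 0, and the invariant factors of ∂_2 are all 1, so H_1 ≅ 0.
  H_2: rank ker ∂_2 − rank ∂_3 = (8 − 7) − 0 = 1, and there is no ∂_3, so H_2 ≅ Z.

H_0 = Z,  H_1 = 0,  H_2 = Z.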